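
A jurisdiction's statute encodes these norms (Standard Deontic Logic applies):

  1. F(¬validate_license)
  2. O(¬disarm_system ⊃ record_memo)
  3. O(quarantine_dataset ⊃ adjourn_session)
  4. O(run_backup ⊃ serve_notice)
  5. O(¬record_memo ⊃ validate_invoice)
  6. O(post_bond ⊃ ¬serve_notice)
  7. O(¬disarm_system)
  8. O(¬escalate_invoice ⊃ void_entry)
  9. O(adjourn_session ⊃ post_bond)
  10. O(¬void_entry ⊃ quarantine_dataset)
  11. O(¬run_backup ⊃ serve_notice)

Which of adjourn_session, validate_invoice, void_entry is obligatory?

void_entry

Premises 4 and 11 are O(run_backup ⊃ serve_notice) and O(¬run_backup ⊃ serve_notice); every ideal world satisfies run_backup or ¬run_backup, so in either case serve_notice holds — hence O(serve_notice).
Premise 6, O(post_bond ⊃ ¬serve_notice), contraposes to O(serve_notice ⊃ ¬post_bond); with O(serve_notice) we get O(¬post_bond).
Premise 9 is O(adjourn_session ⊃ post_bond); contrapositively O(¬post_bond ⊃ ¬adjourn_session). Since O(¬post_bond) holds, K gives O(¬adjourn_session).
Premise 3, O(quarantine_dataset ⊃ adjourn_session), contraposes to O(¬adjourn_session ⊃ ¬quarantine_dataset); with O(¬adjourn_session) we get O(¬quarantine_dataset).
Premise 10 is O(¬void_entry ⊃ quarantine_dataset); contrapositively O(¬quarantine_dataset ⊃ void_entry). Since O(¬quarantine_dataset) holds, K gives O(void_entry).
So O(void_entry) holds — void_entry is obligatory. None of the other listed options is made obligatory by any chain of premises.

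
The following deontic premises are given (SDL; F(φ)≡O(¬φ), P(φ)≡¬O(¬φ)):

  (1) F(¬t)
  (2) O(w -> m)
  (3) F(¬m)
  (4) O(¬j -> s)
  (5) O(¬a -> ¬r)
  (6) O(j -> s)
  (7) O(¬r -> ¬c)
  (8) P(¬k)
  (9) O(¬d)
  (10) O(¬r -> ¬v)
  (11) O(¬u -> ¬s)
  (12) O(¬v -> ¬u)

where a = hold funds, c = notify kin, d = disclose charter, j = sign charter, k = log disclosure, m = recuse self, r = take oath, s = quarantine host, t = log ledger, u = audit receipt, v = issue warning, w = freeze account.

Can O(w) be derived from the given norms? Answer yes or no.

Premise 2 is O(w -> m); even if O(m) held, inferring O(w) would be affirming the consequent — invalid.
No other premise forces O(w). An ideal world satisfying every premise can still have w false, so O(w) is not derivable.

No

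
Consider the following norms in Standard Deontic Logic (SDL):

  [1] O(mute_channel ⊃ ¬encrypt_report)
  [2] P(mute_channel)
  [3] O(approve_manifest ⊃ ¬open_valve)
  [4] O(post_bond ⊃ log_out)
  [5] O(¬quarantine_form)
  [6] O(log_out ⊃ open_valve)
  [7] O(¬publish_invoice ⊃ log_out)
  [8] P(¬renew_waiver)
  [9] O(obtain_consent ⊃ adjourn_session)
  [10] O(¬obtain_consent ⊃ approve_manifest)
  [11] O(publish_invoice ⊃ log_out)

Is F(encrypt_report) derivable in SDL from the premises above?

Premise 1 is O(mute_channel ⊃ ¬encrypt_report), but O(mute_channel) is not derivable from the premises (the permission P(mute_channel) asserts only ¬O(¬mute_channel), not O(mute_channel)), so it does not yield O(¬encrypt_report).
No other premise forces O(¬encrypt_report). An ideal world satisfying every premise can still have encrypt_report true, so F(encrypt_report) is not derivable.

No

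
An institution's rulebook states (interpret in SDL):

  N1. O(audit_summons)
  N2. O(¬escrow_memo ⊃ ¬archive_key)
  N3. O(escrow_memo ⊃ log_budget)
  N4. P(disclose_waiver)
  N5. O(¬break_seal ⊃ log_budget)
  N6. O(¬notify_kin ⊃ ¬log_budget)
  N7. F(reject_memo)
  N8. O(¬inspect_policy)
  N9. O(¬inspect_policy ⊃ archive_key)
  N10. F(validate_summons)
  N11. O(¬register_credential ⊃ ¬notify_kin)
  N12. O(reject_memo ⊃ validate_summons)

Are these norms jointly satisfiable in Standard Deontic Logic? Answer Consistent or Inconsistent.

Premise 12 is O(reject_memo ⊃ validate_summons), but O(reject_memo) is not derivable from the premises, so it does not yield O(validate_summons).
So O(validate_summons) is not derivable, and the apparent clash with O(¬validate_summons) does not arise.
A world satisfying every obligation exists (e.g. archive_key=true, audit_summons=true, break_seal=false, disclose_waiver=false, escrow_memo=true, inspect_policy=false, log_budget=true, notify_kin=true, register_credential=true, reject_memo=false, validate_summons=false); no atom is both obligatory and forbidden, so the set is consistent.

Consistent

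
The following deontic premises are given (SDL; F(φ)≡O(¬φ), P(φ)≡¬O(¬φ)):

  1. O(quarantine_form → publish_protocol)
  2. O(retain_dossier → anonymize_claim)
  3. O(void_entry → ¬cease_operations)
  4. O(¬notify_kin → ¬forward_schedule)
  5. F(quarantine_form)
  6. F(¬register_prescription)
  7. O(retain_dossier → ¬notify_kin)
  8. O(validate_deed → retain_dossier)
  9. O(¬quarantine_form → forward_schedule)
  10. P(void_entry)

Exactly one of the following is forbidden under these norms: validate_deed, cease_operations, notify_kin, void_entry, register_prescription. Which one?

validate_deed

Premise 5, F(quarantine_form), is equivalent to O(¬quarantine_form).
From O(¬quarantine_form) and premise 9, O(¬quarantine_form → forward_schedule), we obtain O(forward_schedule).
Premise 4, O(¬notify_kin → ¬forward_schedule), contraposes to O(forward_schedule → notify_kin); with O(forward_schedule) we get O(notify_kin).
Premise 7, O(retain_dossier → ¬notify_kin), contraposes to O(notify_kin → ¬retain_dossier); with O(notify_kin) we get O(¬retain_dossier).
The contrapositive of premise 8 (O(validate_deed → retain_dossier)) is O(¬retain_dossier → ¬validate_deed), and O(¬retain_dossier) is already established, so O(¬validate_deed).
So O(¬validate_deed) holds, i.e. validate_deed is forbidden. None of the other listed options is forbidden under the premises.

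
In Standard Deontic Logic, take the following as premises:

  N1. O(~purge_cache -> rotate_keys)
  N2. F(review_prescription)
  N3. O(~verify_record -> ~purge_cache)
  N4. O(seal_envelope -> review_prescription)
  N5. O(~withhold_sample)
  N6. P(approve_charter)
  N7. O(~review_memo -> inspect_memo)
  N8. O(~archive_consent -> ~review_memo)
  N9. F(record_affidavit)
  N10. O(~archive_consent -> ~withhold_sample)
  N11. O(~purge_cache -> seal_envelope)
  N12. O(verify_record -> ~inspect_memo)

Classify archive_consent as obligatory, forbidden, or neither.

Obligatory

Premise 2 is F(review_prescription), i.e. O(~review_prescription).
The contrapositive of premise 4 (O(seal_envelope -> review_prescription)) is O(~review_prescription -> ~seal_envelope), and O(~review_prescription) is already established, so O(~seal_envelope).
Premise 11 is O(~purge_cache -> seal_envelope); contrapositively O(~seal_envelope -> purge_cache). Since O(~seal_envelope) holds, K gives O(purge_cache).
Premise 3, O(~verify_record -> ~purge_cache), contraposes to O(purge_cache -> verify_record); with O(purge_cache) we get O(verify_record).
Applying K to premise 12 (O(verify_record -> ~inspect_memo)) and O(verify_record) yields O(~inspect_memo).
Premise 7, O(~review_memo -> inspect_memo), contraposes to O(~inspect_memo -> review_memo); with O(~inspect_memo) we get O(review_memo).
The contrapositive of premise 8 (O(~archive_consent -> ~review_memo)) is O(review_memo -> archive_consent), and O(review_memo) is already established, so O(archive_consent).
Premises 1, 5, 6, 9, 10 do not contribute to this derivation.
Hence archive_consent is obligatory.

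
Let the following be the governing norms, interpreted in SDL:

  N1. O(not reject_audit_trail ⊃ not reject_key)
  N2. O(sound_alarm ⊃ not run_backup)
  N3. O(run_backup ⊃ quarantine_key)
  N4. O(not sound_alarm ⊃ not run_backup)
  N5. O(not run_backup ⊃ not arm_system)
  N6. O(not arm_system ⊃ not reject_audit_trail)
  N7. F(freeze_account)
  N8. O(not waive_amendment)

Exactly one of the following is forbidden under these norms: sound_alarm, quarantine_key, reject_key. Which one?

reject_key

Premises 2 and 4 cover both cases: O(sound_alarm ⊃ not run_backup) and O(not sound_alarm ⊃ not run_backup). Since sound_alarm ∨ not sound_alarm is a tautology, O(not run_backup) follows.
With premise 5, O(not run_backup ⊃ not arm_system), the K-axiom yields O(not arm_system).
From O(not arm_system) and premise 6, O(not arm_system ⊃ not reject_audit_trail), we obtain O(not reject_audit_trail).
With premise 1, O(not reject_audit_trail ⊃ not reject_key), the K-axiom yields O(not reject_key).
So O(not reject_key) holds, i.e. reject_key is forbidden. None of the other listed options is forbidden under the premises.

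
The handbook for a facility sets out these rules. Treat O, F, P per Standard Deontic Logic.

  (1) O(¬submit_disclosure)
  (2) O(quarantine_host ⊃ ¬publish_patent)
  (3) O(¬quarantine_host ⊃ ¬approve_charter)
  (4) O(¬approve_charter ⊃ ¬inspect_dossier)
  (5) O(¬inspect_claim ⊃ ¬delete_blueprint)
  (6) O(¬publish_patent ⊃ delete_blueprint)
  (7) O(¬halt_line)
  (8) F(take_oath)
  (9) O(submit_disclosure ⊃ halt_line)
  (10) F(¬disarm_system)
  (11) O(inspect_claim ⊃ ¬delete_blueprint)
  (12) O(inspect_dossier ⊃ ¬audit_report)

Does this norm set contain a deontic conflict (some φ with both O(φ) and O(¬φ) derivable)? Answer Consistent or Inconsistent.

Consistent

Premise 9 is O(submit_disclosure ⊃ halt_line), but O(submit_disclosure) is not derivable from the premises, so it does not yield O(halt_line).
So O(halt_line) is not derivable, and the apparent clash with O(¬halt_line) does not arise.
A world satisfying every obligation exists (e.g. approve_charter=false, audit_report=false, delete_blueprint=false, disarm_system=true, halt_line=false, inspect_claim=false, inspect_dossier=false, publish_patent=true, quarantine_host=false, submit_disclosure=false, take_oath=false); no atom is both obligatory and forbidden, so the set is consistent.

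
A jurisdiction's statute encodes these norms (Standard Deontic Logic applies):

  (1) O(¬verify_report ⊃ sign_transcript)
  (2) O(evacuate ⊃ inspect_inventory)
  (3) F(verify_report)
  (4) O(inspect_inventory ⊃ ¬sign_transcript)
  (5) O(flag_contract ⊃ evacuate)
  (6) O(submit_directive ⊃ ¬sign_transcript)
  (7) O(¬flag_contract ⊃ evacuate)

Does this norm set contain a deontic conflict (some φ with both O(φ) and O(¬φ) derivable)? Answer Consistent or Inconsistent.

Premises 5 and 7 cover both cases: O(flag_contract ⊃ evacuate) and O(¬flag_contract ⊃ evacuate). Since flag_contract ∨ ¬flag_contract is a tautology, O(evacuate) follows.
With premise 2, O(evacuate ⊃ inspect_inventory), the K-axiom yields O(inspect_inventory).
From O(inspect_inventory) and premise 4, O(inspect_inventory ⊃ ¬sign_transcript), we obtain O(¬sign_transcript).
Premise 1 is O(¬verify_report ⊃ sign_transcript); contrapositively O(¬sign_transcript ⊃ verify_report). Since O(¬sign_transcript) holds, K gives O(verify_report).
Yet premise 3 is F(verify_report), i.e. O(¬verify_report).
We now have both O(verify_report) and O(¬verify_report) — verify_report is simultaneously obligatory and forbidden, violating the D-axiom.

Inconsistent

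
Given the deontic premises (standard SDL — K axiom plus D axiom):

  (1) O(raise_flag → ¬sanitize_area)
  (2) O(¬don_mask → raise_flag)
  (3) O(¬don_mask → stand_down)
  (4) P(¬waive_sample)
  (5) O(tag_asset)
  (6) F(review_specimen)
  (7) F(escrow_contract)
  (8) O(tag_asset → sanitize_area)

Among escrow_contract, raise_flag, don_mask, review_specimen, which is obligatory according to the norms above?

From premise 5 we have O(tag_asset).
Applying K to premise 8 (O(tag_asset → sanitize_area)) and O(tag_asset) yields O(sanitize_area).
Premise 1, O(raise_flag → ¬sanitize_area), contraposes to O(sanitize_area → ¬raise_flag); with O(sanitize_area) we get O(¬raise_flag).
Premise 2 is O(¬don_mask → raise_flag); contrapositively O(¬raise_flag → don_mask). Since O(¬raise_flag) holds, K gives O(don_mask).
So O(don_mask) holds — don_mask is obligatory. None of the other listed options is made obligatory by any chain of premises.

don_mask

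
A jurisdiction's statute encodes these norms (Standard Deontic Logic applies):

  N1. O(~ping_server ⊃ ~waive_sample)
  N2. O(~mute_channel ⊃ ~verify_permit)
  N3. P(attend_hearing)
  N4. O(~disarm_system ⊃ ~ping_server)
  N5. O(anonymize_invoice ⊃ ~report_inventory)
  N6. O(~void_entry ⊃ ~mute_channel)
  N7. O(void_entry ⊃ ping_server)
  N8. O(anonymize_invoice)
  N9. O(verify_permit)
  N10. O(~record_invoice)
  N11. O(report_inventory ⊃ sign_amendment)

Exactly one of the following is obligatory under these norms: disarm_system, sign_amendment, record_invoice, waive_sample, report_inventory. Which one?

disarm_system

Premise 9 states O(verify_permit) outright.
The contrapositive of premise 2 (O(~mute_channel ⊃ ~verify_permit)) is O(verify_permit ⊃ mute_channel), and O(verify_permit) is already established, so O(mute_channel).
Premise 6 is O(~void_entry ⊃ ~mute_channel); contrapositively O(mute_channel ⊃ void_entry). Since O(mute_channel) holds, K gives O(void_entry).
Applying K to premise 7 (O(void_entry ⊃ ping_server)) and O(void_entry) yields O(ping_server).
The contrapositive of premise 4 (O(~disarm_system ⊃ ~ping_server)) is O(ping_server ⊃ disarm_system), and O(ping_server) is already established, so O(disarm_system).
So O(disarm_system) holds — disarm_system is obligatory. None of the other listed options is made obligatory by any chain of premises.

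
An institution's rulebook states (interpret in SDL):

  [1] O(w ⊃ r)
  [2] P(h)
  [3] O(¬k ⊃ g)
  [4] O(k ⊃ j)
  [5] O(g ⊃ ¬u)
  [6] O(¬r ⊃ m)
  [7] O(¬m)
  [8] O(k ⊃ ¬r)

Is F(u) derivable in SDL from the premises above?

Yes

Premise 7 gives O(¬m).
The contrapositive of premise 6 (O(¬r ⊃ m)) is O(¬m ⊃ r), and O(¬m) is already established, so O(r).
Premise 8, O(k ⊃ ¬r), contraposes to O(r ⊃ ¬k); with O(r) we get O(¬k).
Applying K to premise 3 (O(¬k ⊃ g)) and O(¬k) yields O(g).
Applying K to premise 5 (O(g ⊃ ¬u)) and O(g) yields O(¬u).
Premises 1, 2, 4 do not contribute to this derivation.
So O(¬u) holds, i.e. F(u). The claim follows.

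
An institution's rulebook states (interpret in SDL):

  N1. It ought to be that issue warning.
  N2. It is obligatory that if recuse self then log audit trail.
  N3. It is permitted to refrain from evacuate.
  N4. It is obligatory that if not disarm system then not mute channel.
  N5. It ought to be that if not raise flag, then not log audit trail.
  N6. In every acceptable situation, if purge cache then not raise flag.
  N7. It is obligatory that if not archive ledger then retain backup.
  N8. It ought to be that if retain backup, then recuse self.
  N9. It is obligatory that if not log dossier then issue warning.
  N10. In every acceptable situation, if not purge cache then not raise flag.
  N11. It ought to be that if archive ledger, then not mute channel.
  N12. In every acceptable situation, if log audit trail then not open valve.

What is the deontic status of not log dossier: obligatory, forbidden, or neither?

Premise 9 is O(¬log_dossier → issue_warning); even if O(issue_warning) held, inferring O(¬log_dossier) would be affirming the consequent — invalid.
No premise or chain of K-axiom applications forces O(¬log_dossier), and none forces O(log_dossier). So ¬log_dossier is neither obligatory nor forbidden under these norms.

Neither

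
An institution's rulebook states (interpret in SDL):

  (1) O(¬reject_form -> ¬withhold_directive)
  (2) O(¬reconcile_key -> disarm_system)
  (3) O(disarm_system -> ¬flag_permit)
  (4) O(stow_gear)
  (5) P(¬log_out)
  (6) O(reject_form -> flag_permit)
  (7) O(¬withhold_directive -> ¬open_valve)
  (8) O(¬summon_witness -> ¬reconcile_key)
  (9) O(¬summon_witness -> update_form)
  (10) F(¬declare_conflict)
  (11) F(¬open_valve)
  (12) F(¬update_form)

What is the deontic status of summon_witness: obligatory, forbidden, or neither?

Premise 11 is F(¬open_valve), i.e. O(open_valve).
Premise 7, O(¬withhold_directive -> ¬open_valve), contraposes to O(open_valve -> withhold_directive); with O(open_valve) we get O(withhold_directive).
The contrapositive of premise 1 (O(¬reject_form -> ¬withhold_directive)) is O(withhold_directive -> reject_form), and O(withhold_directive) is already established, so O(reject_form).
Applying K to premise 6 (O(reject_form -> flag_permit)) and O(reject_form) yields O(flag_permit).
Premise 3 is O(disarm_system -> ¬flag_permit); contrapositively O(flag_permit -> ¬disarm_system). Since O(flag_permit) holds, K gives O(¬disarm_system).
Premise 2 is O(¬reconcile_key -> disarm_system); contrapositively O(¬disarm_system -> reconcile_key). Since O(¬disarm_system) holds, K gives O(reconcile_key).
Premise 8 is O(¬summon_witness -> ¬reconcile_key); contrapositively O(reconcile_key -> summon_witness). Since O(reconcile_key) holds, K gives O(summon_witness).
Premises 4, 5, 9, 10, 12 do not contribute to this derivation.
Hence summon_witness is obligatory.

Obligatory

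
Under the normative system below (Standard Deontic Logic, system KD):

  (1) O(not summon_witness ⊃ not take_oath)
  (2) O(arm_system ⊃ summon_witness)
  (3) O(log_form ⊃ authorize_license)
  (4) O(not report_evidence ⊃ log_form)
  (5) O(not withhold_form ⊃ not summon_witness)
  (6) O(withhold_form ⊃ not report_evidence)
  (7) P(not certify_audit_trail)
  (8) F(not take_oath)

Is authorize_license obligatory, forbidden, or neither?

Obligatory

Premise 8 is F(not take_oath), i.e. O(take_oath).
The contrapositive of premise 1 (O(not summon_witness ⊃ not take_oath)) is O(take_oath ⊃ summon_witness), and O(take_oath) is already established, so O(summon_witness).
The contrapositive of premise 5 (O(not withhold_form ⊃ not summon_witness)) is O(summon_witness ⊃ withhold_form), and O(summon_witness) is already established, so O(withhold_form).
With premise 6, O(withhold_form ⊃ not report_evidence), the K-axiom yields O(not report_evidence).
With premise 4, O(not report_evidence ⊃ log_form), the K-axiom yields O(log_form).
From O(log_form) and premise 3, O(log_form ⊃ authorize_license), we obtain O(authorize_license).
Premises 2, 7 do not contribute to this derivation.
Hence authorize_license is obligatory.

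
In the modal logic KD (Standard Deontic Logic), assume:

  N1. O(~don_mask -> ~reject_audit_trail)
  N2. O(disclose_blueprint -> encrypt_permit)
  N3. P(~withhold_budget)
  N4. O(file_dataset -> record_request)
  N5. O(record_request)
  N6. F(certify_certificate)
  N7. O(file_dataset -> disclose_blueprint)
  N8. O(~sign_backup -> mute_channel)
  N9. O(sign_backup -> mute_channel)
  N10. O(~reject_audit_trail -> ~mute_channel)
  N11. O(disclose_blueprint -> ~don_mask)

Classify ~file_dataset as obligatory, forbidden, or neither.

Premises 8 and 9 cover both cases: O(~sign_backup -> mute_channel) and O(sign_backup -> mute_channel). Since ~sign_backup ∨ sign_backup is a tautology, O(mute_channel) follows.
The contrapositive of premise 10 (O(~reject_audit_trail -> ~mute_channel)) is O(mute_channel -> reject_audit_trail), and O(mute_channel) is already established, so O(reject_audit_trail).
The contrapositive of premise 1 (O(~don_mask -> ~reject_audit_trail)) is O(reject_audit_trail -> don_mask), and O(reject_audit_trail) is already established, so O(don_mask).
Premise 11 is O(disclose_blueprint -> ~don_mask); contrapositively O(don_mask -> ~disclose_blueprint). Since O(don_mask) holds, K gives O(~disclose_blueprint).
Premise 7, O(file_dataset -> disclose_blueprint), contraposes to O(~disclose_blueprint -> ~file_dataset); with O(~disclose_blueprint) we get O(~file_dataset).
Premises 2, 3, 4, 5, 6 do not contribute to this derivation.
Hence ~file_dataset is obligatory.

Obligatory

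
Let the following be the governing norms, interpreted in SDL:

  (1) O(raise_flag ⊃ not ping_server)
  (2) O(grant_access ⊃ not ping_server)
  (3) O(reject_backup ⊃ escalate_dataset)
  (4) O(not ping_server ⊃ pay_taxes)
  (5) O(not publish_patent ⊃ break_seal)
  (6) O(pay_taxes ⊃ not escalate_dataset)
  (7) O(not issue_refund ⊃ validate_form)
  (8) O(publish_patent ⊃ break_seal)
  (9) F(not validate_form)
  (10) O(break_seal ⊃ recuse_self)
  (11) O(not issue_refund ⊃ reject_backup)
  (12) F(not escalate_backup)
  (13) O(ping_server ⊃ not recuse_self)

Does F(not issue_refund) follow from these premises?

Yes

Premises 5 and 8 cover both cases: O(not publish_patent ⊃ break_seal) and O(publish_patent ⊃ break_seal). Since not publish_patent ∨ publish_patent is a tautology, O(break_seal) follows.
Premise 10 is O(break_seal ⊃ recuse_self); since O(break_seal), deontic closure gives O(recuse_self).
The contrapositive of premise 13 (O(ping_server ⊃ not recuse_self)) is O(recuse_self ⊃ not ping_server), and O(recuse_self) is already established, so O(not ping_server).
Applying K to premise 4 (O(not ping_server ⊃ pay_taxes)) and O(not ping_server) yields O(pay_taxes).
Premise 6 is O(pay_taxes ⊃ not escalate_dataset); since O(pay_taxes), deontic closure gives O(not escalate_dataset).
Premise 3, O(reject_backup ⊃ escalate_dataset), contraposes to O(not escalate_dataset ⊃ not reject_backup); with O(not escalate_dataset) we get O(not reject_backup).
The contrapositive of premise 11 (O(not issue_refund ⊃ reject_backup)) is O(not reject_backup ⊃ issue_refund), and O(not reject_backup) is already established, so O(issue_refund).
Premises 1, 2, 7, 9, 12 do not contribute to this derivation.
So O(issue_refund) holds, i.e. F(not issue_refund). The claim follows.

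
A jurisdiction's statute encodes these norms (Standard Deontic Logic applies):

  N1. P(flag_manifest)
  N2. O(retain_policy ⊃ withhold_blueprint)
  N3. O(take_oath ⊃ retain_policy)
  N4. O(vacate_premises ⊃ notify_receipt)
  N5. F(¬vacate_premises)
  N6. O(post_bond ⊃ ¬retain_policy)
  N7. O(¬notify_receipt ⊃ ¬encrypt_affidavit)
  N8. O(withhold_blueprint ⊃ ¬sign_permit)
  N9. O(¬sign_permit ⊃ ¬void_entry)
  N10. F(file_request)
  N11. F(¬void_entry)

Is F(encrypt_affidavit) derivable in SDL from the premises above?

No

Premise 7 is O(¬notify_receipt ⊃ ¬encrypt_affidavit), but O(¬notify_receipt) is not derivable from the premises, so it does not yield O(¬encrypt_affidavit).
No other premise forces O(¬encrypt_affidavit). An ideal world satisfying every premise can still have encrypt_affidavit true, so F(encrypt_affidavit) is not derivable.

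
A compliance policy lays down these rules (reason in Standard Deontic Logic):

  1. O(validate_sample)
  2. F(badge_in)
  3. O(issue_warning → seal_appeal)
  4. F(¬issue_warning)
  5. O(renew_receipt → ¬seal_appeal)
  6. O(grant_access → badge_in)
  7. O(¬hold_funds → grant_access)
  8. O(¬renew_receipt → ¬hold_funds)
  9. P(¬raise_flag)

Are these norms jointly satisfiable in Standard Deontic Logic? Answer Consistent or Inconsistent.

Inconsistent

Premise 2, F(badge_in), is equivalent to O(¬badge_in).
The contrapositive of premise 6 (O(grant_access → badge_in)) is O(¬badge_in → ¬grant_access), and O(¬badge_in) is already established, so O(¬grant_access).
The contrapositive of premise 7 (O(¬hold_funds → grant_access)) is O(¬grant_access → hold_funds), and O(¬grant_access) is already established, so O(hold_funds).
Premise 8, O(¬renew_receipt → ¬hold_funds), contraposes to O(hold_funds → renew_receipt); with O(hold_funds) we get O(renew_receipt).
Premise 5 is O(renew_receipt → ¬seal_appeal); since O(renew_receipt), deontic closure gives O(¬seal_appeal).
The contrapositive of premise 3 (O(issue_warning → seal_appeal)) is O(¬seal_appeal → ¬issue_warning), and O(¬seal_appeal) is already established, so O(¬issue_warning).
But premise 4, F(¬issue_warning), means O(issue_warning).
We now have both O(¬issue_warning) and O(issue_warning) — issue_warning is simultaneously obligatory and forbidden, violating the D-axiom.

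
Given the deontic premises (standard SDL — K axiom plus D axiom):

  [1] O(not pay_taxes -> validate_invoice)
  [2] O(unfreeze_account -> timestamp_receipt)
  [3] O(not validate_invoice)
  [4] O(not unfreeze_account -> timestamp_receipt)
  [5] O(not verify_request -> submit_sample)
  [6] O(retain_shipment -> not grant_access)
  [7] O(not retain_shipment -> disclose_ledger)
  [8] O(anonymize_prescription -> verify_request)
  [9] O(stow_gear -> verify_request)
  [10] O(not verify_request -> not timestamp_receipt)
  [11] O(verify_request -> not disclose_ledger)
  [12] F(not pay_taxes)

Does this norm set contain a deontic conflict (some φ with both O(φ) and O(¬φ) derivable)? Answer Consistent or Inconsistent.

Premise 1 is O(not pay_taxes -> validate_invoice), but O(not pay_taxes) is not derivable from the premises, so it does not yield O(validate_invoice).
So O(validate_invoice) is not derivable, and the apparent clash with O(not validate_invoice) does not arise.
A world satisfying every obligation exists (e.g. anonymize_prescription=false, disclose_ledger=false, grant_access=false, pay_taxes=true, retain_shipment=true, stow_gear=false, submit_sample=false, timestamp_receipt=true, unfreeze_account=false, validate_invoice=false, verify_request=true); no atom is both obligatory and forbidden, so the set is consistent.

Consistent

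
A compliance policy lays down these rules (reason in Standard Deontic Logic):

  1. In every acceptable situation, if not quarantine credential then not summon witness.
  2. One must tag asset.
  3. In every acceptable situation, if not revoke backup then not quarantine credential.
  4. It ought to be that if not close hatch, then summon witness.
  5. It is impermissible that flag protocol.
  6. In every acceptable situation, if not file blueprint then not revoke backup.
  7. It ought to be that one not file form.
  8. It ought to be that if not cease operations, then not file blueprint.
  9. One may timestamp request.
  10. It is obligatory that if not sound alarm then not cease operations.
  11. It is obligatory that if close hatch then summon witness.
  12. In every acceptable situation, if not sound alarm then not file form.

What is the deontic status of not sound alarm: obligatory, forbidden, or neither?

Forbidden

Premises 4 and 11 are O(¬close_hatch → summon_witness) and O(close_hatch → summon_witness); every ideal world satisfies ¬close_hatch or close_hatch, so in either case summon_witness holds — hence O(summon_witness).
The contrapositive of premise 1 (O(¬quarantine_credential → ¬summon_witness)) is O(summon_witness → quarantine_credential), and O(summon_witness) is already established, so O(quarantine_credential).
Premise 3, O(¬revoke_backup → ¬quarantine_credential), contraposes to O(quarantine_credential → revoke_backup); with O(quarantine_credential) we get O(revoke_backup).
Premise 6 is O(¬file_blueprint → ¬revoke_backup); contrapositively O(revoke_backup → file_blueprint). Since O(revoke_backup) holds, K gives O(file_blueprint).
Premise 8, O(¬cease_operations → ¬file_blueprint), contraposes to O(file_blueprint → cease_operations); with O(file_blueprint) we get O(cease_operations).
Premise 10, O(¬sound_alarm → ¬cease_operations), contraposes to O(cease_operations → sound_alarm); with O(cease_operations) we get O(sound_alarm).
Premises 2, 5, 7, 9, 12 do not contribute to this derivation.
Thus O(sound_alarm), which is F(¬sound_alarm): ¬sound_alarm is forbidden.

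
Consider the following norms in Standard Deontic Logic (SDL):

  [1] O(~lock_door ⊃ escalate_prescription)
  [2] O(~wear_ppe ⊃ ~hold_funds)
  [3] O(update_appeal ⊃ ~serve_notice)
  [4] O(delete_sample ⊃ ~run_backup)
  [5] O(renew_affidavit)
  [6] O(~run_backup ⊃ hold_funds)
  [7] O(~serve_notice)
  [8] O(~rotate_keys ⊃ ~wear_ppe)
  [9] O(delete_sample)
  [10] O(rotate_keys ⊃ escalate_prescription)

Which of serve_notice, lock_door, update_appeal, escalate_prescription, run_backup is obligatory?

escalate_prescription

Premise 9 states O(delete_sample) outright.
With premise 4, O(delete_sample ⊃ ~run_backup), the K-axiom yields O(~run_backup).
Premise 6 is O(~run_backup ⊃ hold_funds); since O(~run_backup), deontic closure gives O(hold_funds).
Premise 2, O(~wear_ppe ⊃ ~hold_funds), contraposes to O(hold_funds ⊃ wear_ppe); with O(hold_funds) we get O(wear_ppe).
Premise 8 is O(~rotate_keys ⊃ ~wear_ppe); contrapositively O(wear_ppe ⊃ rotate_keys). Since O(wear_ppe) holds, K gives O(rotate_keys).
With premise 10, O(rotate_keys ⊃ escalate_prescription), the K-axiom yields O(escalate_prescription).
So O(escalate_prescription) holds — escalate_prescription is obligatory. None of the other listed options is made obligatory by any chain of premises.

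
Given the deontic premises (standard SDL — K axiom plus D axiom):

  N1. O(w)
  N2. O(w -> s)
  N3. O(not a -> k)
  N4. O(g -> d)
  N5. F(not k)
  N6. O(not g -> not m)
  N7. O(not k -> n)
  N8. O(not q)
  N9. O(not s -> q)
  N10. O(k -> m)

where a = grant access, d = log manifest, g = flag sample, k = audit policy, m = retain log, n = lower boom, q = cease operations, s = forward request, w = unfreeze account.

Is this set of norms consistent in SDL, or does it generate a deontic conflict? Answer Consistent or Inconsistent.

Consistent

Premise 9 is O(not s -> q), but O(not s) is not derivable from the premises, so it does not yield O(q).
So O(q) is not derivable, and the apparent clash with O(not q) does not arise.
A world satisfying every obligation exists (e.g. a=false, d=true, g=true, k=true, m=true, n=false, q=false, s=true, w=true); no atom is both obligatory and forbidden, so the set is consistent.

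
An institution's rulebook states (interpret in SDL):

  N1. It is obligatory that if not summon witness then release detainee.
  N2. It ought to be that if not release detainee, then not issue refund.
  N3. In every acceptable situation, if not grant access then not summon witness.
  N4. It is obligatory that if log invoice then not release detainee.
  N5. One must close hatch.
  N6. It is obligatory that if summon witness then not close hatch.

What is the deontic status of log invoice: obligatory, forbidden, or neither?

Forbidden

From premise 5 we have O(close_hatch).
Premise 6 is O(summon_witness → ¬close_hatch); contrapositively O(close_hatch → ¬summon_witness). Since O(close_hatch) holds, K gives O(¬summon_witness).
With premise 1, O(¬summon_witness → release_detainee), the K-axiom yields O(release_detainee).
Premise 4, O(log_invoice → ¬release_detainee), contraposes to O(release_detainee → ¬log_invoice); with O(release_detainee) we get O(¬log_invoice).
Premises 2, 3 do not contribute to this derivation.
Thus O(¬log_invoice), which is F(log_invoice): log_invoice is forbidden.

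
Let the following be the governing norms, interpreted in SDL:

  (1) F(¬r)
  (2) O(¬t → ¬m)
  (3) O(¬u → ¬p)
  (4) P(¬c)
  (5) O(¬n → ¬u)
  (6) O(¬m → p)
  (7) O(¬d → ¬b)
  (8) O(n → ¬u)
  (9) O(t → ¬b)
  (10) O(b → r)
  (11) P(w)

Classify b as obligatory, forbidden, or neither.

Forbidden

By case analysis on n: premise 8 gives O(n → ¬u) and premise 5 gives O(¬n → ¬u), so O(¬u) either way.
From O(¬u) and premise 3, O(¬u → ¬p), we obtain O(¬p).
Premise 6 is O(¬m → p); contrapositively O(¬p → m). Since O(¬p) holds, K gives O(m).
Premise 2 is O(¬t → ¬m); contrapositively O(m → t). Since O(m) holds, K gives O(t).
From O(t) and premise 9, O(t → ¬b), we obtain O(¬b).
Premises 1, 4, 7, 10, 11 do not contribute to this derivation.
Thus O(¬b), which is F(b): b is forbidden.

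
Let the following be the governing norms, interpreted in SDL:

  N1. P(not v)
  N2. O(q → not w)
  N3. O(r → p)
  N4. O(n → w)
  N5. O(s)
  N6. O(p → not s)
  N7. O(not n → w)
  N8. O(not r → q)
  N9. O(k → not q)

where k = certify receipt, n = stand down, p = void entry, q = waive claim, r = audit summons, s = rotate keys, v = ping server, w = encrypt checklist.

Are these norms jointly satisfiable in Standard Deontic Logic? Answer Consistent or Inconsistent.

Inconsistent

By case analysis on not n: premise 7 gives O(not n → w) and premise 4 gives O(n → w), so O(w) either way.
Premise 2, O(q → not w), contraposes to O(w → not q); with O(w) we get O(not q).
The contrapositive of premise 8 (O(not r → q)) is O(not q → r), and O(not q) is already established, so O(r).
From O(r) and premise 3, O(r → p), we obtain O(p).
Applying K to premise 6 (O(p → not s)) and O(p) yields O(not s).
But premise 5 directly asserts O(s).
We now have both O(not s) and O(s) — s is simultaneously obligatory and forbidden, violating the D-axiom.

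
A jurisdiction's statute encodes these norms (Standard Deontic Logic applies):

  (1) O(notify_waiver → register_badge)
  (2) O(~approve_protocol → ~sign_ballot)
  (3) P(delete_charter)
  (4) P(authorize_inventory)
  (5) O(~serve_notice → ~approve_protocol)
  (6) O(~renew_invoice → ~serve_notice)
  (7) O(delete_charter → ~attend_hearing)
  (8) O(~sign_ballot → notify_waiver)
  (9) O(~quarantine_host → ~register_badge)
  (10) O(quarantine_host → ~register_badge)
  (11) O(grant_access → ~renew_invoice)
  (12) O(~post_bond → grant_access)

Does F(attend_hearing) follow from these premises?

Premise 7 is O(delete_charter → ~attend_hearing), but O(delete_charter) is not derivable from the premises (the permission P(delete_charter) asserts only ~O(~delete_charter), not O(delete_charter)), so it does not yield O(~attend_hearing).
No other premise forces O(~attend_hearing). An ideal world satisfying every premise can still have attend_hearing true, so F(attend_hearing) is not derivable.

No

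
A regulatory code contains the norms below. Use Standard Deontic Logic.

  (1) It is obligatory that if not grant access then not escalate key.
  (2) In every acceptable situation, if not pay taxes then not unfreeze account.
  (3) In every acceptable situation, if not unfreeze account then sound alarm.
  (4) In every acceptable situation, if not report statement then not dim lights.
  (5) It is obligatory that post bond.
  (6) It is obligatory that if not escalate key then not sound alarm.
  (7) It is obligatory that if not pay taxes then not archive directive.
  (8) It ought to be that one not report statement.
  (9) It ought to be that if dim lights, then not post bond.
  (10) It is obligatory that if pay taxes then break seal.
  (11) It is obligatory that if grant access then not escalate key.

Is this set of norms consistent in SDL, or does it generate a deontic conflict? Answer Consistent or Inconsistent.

Consistent

Premise 9 is O(dim_lights → ¬post_bond), but O(dim_lights) is not derivable from the premises, so it does not yield O(¬post_bond).
So O(¬post_bond) is not derivable, and the apparent clash with O(post_bond) does not arise.
A world satisfying every obligation exists (e.g. archive_directive=false, break_seal=true, dim_lights=false, escalate_key=false, grant_access=false, pay_taxes=true, post_bond=true, report_statement=false, sound_alarm=false, unfreeze_account=true); no atom is both obligatory and forbidden, so the set is consistent.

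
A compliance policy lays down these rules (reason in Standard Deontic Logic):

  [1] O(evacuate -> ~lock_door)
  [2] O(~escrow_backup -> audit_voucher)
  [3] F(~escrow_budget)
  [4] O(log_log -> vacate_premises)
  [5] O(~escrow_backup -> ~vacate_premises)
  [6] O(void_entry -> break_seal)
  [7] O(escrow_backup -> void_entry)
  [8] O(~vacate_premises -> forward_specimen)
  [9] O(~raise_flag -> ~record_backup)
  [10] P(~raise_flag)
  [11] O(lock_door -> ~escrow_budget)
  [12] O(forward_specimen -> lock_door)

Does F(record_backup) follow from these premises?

No

Premise 9 is O(~raise_flag -> ~record_backup), but O(~raise_flag) is not derivable from the premises (the permission P(~raise_flag) asserts only ~O(raise_flag), not O(~raise_flag)), so it does not yield O(~record_backup).
No other premise forces O(~record_backup). An ideal world satisfying every premise can still have record_backup true, so F(record_backup) is not derivable.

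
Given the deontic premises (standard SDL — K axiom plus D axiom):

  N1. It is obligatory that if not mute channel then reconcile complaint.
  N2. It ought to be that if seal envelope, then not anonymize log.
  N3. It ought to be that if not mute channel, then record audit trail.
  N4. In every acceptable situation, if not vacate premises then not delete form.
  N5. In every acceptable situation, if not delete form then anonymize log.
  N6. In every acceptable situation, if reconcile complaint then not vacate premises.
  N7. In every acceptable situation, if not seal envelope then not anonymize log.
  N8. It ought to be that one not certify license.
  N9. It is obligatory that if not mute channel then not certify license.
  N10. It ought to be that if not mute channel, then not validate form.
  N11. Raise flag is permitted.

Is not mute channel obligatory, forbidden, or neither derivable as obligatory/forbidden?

Premises 7 and 2 are O(¬seal_envelope → ¬anonymize_log) and O(seal_envelope → ¬anonymize_log); every ideal world satisfies ¬seal_envelope or seal_envelope, so in either case ¬anonymize_log holds — hence O(¬anonymize_log).
Premise 5 is O(¬delete_form → anonymize_log); contrapositively O(¬anonymize_log → delete_form). Since O(¬anonymize_log) holds, K gives O(delete_form).
The contrapositive of premise 4 (O(¬vacate_premises → ¬delete_form)) is O(delete_form → vacate_premises), and O(delete_form) is already established, so O(vacate_premises).
Premise 6, O(reconcile_complaint → ¬vacate_premises), contraposes to O(vacate_premises → ¬reconcile_complaint); with O(vacate_premises) we get O(¬reconcile_complaint).
The contrapositive of premise 1 (O(¬mute_channel → reconcile_complaint)) is O(¬reconcile_complaint → mute_channel), and O(¬reconcile_complaint) is already established, so O(mute_channel).
Premises 3, 8, 9, 10, 11 do not contribute to this derivation.
Thus O(mute_channel), which is F(¬mute_channel): ¬mute_channel is forbidden.

Forbidden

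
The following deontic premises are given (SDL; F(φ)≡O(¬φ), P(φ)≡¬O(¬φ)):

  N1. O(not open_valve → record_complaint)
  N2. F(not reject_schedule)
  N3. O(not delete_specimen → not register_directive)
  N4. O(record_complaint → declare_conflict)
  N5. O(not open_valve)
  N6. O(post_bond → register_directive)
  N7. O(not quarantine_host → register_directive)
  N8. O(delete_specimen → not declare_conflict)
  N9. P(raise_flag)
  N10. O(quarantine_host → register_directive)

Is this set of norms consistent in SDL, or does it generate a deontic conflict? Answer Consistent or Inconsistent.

Premises 10 and 7 are O(quarantine_host → register_directive) and O(not quarantine_host → register_directive); every ideal world satisfies quarantine_host or not quarantine_host, so in either case register_directive holds — hence O(register_directive).
The contrapositive of premise 3 (O(not delete_specimen → not register_directive)) is O(register_directive → delete_specimen), and O(register_directive) is already established, so O(delete_specimen).
With premise 8, O(delete_specimen → not declare_conflict), the K-axiom yields O(not declare_conflict).
The contrapositive of premise 4 (O(record_complaint → declare_conflict)) is O(not declare_conflict → not record_complaint), and O(not declare_conflict) is already established, so O(not record_complaint).
The contrapositive of premise 1 (O(not open_valve → record_complaint)) is O(not record_complaint → open_valve), and O(not record_complaint) is already established, so O(open_valve).
However, premise 5 gives O(not open_valve).
We now have both O(open_valve) and O(not open_valve) — open_valve is simultaneously obligatory and forbidden, violating the D-axiom.

Inconsistent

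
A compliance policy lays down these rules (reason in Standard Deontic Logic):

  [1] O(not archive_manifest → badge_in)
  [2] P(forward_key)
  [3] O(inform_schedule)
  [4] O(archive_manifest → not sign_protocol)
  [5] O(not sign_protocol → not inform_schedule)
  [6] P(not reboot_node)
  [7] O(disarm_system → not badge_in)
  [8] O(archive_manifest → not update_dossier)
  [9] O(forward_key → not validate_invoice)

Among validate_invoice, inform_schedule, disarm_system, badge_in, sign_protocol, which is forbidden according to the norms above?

disarm_system

Premise 3 states O(inform_schedule) outright.
The contrapositive of premise 5 (O(not sign_protocol → not inform_schedule)) is O(inform_schedule → sign_protocol), and O(inform_schedule) is already established, so O(sign_protocol).
The contrapositive of premise 4 (O(archive_manifest → not sign_protocol)) is O(sign_protocol → not archive_manifest), and O(sign_protocol) is already established, so O(not archive_manifest).
From O(not archive_manifest) and premise 1, O(not archive_manifest → badge_in), we obtain O(badge_in).
Premise 7, O(disarm_system → not badge_in), contraposes to O(badge_in → not disarm_system); with O(badge_in) we get O(not disarm_system).
So O(not disarm_system) holds, i.e. disarm_system is forbidden. None of the other listed options is forbidden under the premises.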